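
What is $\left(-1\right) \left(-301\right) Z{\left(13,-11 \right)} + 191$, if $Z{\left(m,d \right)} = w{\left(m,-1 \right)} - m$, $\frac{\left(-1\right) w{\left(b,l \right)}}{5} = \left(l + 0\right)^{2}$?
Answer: $-5227$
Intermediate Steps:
$w{\left(b,l \right)} = - 5 l^{2}$ ($w{\left(b,l \right)} = - 5 \left(l + 0\right)^{2} = - 5 l^{2}$)
$Z{\left(m,d \right)} = -5 - m$ ($Z{\left(m,d \right)} = - 5 \left(-1\right)^{2} - m = \left(-5\right) 1 - m = -5 - m$)
$\left(-1\right) \left(-301\right) Z{\left(13,-11 \right)} + 191 = \left(-1\right) \left(-301\right) \left(-5 - 13\right) + 191 = 301 \left(-5 - 13\right) + 191 = 301 \left(-18\right) + 191 = -5418 + 191 = -5227$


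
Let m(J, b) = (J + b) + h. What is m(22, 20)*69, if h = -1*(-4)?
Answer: 3174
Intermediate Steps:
h = 4
m(J, b) = 4 + J + b (m(J, b) = (J + b) + 4 = 4 + J + b)
m(22, 20)*69 = (4 + 22 + 20)*69 = 46*69 = 3174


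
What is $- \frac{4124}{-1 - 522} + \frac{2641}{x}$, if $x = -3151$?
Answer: $\frac{11613481}{1647973} \approx 7.0471$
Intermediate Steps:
$- \frac{4124}{-1 - 522} + \frac{2641}{x} = - \frac{4124}{-1 - 522} + \frac{2641}{-3151} = - \frac{4124}{-1 - 522} + 2641 \left(- \frac{1}{3151}\right) = - \frac{4124}{-523} - \frac{2641}{3151} = \left(-4124\right) \left(- \frac{1}{523}\right) - \frac{2641}{3151} = \frac{4124}{523} - \frac{2641}{3151} = \frac{11613481}{1647973}$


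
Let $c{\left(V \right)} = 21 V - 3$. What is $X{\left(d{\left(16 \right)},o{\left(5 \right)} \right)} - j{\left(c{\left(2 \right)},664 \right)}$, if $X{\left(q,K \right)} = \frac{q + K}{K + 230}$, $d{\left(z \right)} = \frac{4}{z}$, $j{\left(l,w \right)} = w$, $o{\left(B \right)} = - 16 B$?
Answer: $- \frac{398719}{600} \approx -664.53$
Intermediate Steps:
$c{\left(V \right)} = -3 + 21 V$
$X{\left(q,K \right)} = \frac{K + q}{230 + K}$
$X{\left(d{\left(16 \right)},o{\left(5 \right)} \right)} - j{\left(c{\left(2 \right)},664 \right)} = \frac{\left(-16\right) 5 + \frac{4}{16}}{230 - 80} - 664 = \frac{-80 + 4 \cdot \frac{1}{16}}{230 - 80} - 664 = \frac{-80 + \frac{1}{4}}{150} - 664 = \frac{1}{150} \left(- \frac{319}{4}\right) - 664 = - \frac{319}{600} - 664 = - \frac{398719}{600}$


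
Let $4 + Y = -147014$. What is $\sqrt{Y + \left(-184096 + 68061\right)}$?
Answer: $i \sqrt{263053} \approx 512.89 i$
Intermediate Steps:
$Y = -147018$ ($Y = -4 - 147014 = -147018$)
$\sqrt{Y + \left(-184096 + 68061\right)} = \sqrt{-147018 + \left(-184096 + 68061\right)} = \sqrt{-147018 - 116035} = \sqrt{-263053} = i \sqrt{263053}$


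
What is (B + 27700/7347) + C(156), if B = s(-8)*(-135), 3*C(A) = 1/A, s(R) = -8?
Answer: 1242146209/1146132 ≈ 1083.8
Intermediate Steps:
C(A) = 1/(3*A)
B = 1080 (B = -8*(-135) = 1080)
(B + 27700/7347) + C(156) = (1080 + 27700/7347) + (⅓)/156 = (1080 + 27700*(1/7347)) + (⅓)*(1/156) = (1080 + 27700/7347) + 1/468 = 7962460/7347 + 1/468 = 1242146209/1146132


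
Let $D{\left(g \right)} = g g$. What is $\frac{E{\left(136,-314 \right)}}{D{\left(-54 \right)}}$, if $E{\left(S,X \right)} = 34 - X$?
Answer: $\frac{29}{243} \approx 0.11934$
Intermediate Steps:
$D{\left(g \right)} = g^{2}$
$\frac{E{\left(136,-314 \right)}}{D{\left(-54 \right)}} = \frac{34 - -314}{\left(-54\right)^{2}} = \frac{34 + 314}{2916} = 348 \cdot \frac{1}{2916} = \frac{29}{243}$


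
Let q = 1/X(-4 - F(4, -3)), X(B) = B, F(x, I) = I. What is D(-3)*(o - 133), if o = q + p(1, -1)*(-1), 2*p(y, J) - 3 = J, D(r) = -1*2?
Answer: 270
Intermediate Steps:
D(r) = -2
p(y, J) = 3/2 + J/2
q = -1 (q = 1/(-4 - 1*(-3)) = 1/(-4 + 3) = 1/(-1) = -1)
o = -2 (o = -1 + (3/2 + (1/2)*(-1))*(-1) = -1 + (3/2 - 1/2)*(-1) = -1 + 1*(-1) = -1 - 1 = -2)
D(-3)*(o - 133) = -2*(-2 - 133) = -2*(-135) = 270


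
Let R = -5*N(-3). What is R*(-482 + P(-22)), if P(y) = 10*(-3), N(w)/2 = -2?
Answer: -10240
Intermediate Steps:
N(w) = -4 (N(w) = 2*(-2) = -4)
P(y) = -30
R = 20 (R = -5*(-4) = 20)
R*(-482 + P(-22)) = 20*(-482 - 30) = 20*(-512) = -10240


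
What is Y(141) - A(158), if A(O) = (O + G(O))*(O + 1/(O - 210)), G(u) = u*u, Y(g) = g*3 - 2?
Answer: -103177669/26 ≈ -3.9684e+6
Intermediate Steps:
Y(g) = -2 + 3*g (Y(g) = 3*g - 2 = -2 + 3*g)
G(u) = u²
A(O) = (O + O²)*(O + 1/(-210 + O)) (A(O) = (O + O²)*(O + 1/(O - 210)) = (O + O²)*(O + 1/(-210 + O)))
Y(141) - A(158) = (-2 + 3*141) - 158*(1 + 158³ - 209*158 - 209*158²)/(-210 + 158) = (-2 + 423) - 158*(1 + 3944312 - 33022 - 209*24964)/(-52) = 421 - 158*(-1)*(1 + 3944312 - 33022 - 5217476)/52 = 421 - 158*(-1)*(-1306185)/52 = 421 - 1*103188615/26 = 421 - 103188615/26 = -103177669/26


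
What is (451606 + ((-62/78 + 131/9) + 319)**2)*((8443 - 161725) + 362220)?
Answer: 536121885799858/4563 ≈ 1.1749e+11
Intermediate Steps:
(451606 + ((-62/78 + 131/9) + 319)**2)*((8443 - 161725) + 362220) = (451606 + ((-62*1/78 + 131*(1/9)) + 319)**2)*(-153282 + 362220) = (451606 + ((-31/39 + 131/9) + 319)**2)*208938 = (451606 + (1610/117 + 319)**2)*208938 = (451606 + (38933/117)**2)*208938 = (451606 + 1515778489/13689)*208938 = (7697813023/13689)*208938 = 536121885799858/4563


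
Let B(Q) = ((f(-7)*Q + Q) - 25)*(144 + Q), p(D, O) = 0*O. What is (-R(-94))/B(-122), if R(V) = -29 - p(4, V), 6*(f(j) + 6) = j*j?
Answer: -87/27148 ≈ -0.0032047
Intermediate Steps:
p(D, O) = 0
f(j) = -6 + j²/6 (f(j) = -6 + (j*j)/6 = -6 + j²/6)
R(V) = -29 (R(V) = -29 - 1*0 = -29 + 0 = -29)
B(Q) = (-25 + 19*Q/6)*(144 + Q) (B(Q) = (((-6 + (⅙)*(-7)²)*Q + Q) - 25)*(144 + Q) = (((-6 + (⅙)*49)*Q + Q) - 25)*(144 + Q) = (((-6 + 49/6)*Q + Q) - 25)*(144 + Q) = ((13*Q/6 + Q) - 25)*(144 + Q) = (19*Q/6 - 25)*(144 + Q) = (-25 + 19*Q/6)*(144 + Q))
(-R(-94))/B(-122) = (-1*(-29))/(-3600 + 431*(-122) + (19/6)*(-122)²) = 29/(-3600 - 52582 + (19/6)*14884) = 29/(-3600 - 52582 + 141398/3) = 29/(-27148/3) = 29*(-3/27148) = -87/27148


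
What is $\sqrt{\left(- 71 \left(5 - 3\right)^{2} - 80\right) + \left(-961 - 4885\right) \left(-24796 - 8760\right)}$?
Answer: $46 \sqrt{92707} \approx 14006.0$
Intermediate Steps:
$\sqrt{\left(- 71 \left(5 - 3\right)^{2} - 80\right) + \left(-961 - 4885\right) \left(-24796 - 8760\right)} = \sqrt{\left(- 71 \cdot 2^{2} - 80\right) + \left(-961 - 4885\right) \left(-24796 - 8760\right)} = \sqrt{\left(\left(-71\right) 4 - 80\right) + \left(-961 - 4885\right) \left(-33556\right)} = \sqrt{\left(-284 - 80\right) - -196168376} = \sqrt{-364 + 196168376} = \sqrt{196168012} = 46 \sqrt{92707}$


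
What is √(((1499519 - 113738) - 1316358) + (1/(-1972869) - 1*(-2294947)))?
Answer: √9202629501976360701/1972869 ≈ 1537.7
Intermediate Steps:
√(((1499519 - 113738) - 1316358) + (1/(-1972869) - 1*(-2294947))) = √((1385781 - 1316358) + (-1/1972869 + 2294947)) = √(69423 + 4527629792942/1972869) = √(4664592277529/1972869) = √9202629501976360701/1972869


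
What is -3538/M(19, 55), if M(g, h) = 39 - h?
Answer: 1769/8 ≈ 221.13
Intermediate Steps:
-3538/M(19, 55) = -3538/(39 - 1*55) = -3538/(39 - 55) = -3538/(-16) = -3538*(-1/16) = 1769/8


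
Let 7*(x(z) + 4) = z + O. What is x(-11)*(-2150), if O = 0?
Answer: 83850/7 ≈ 11979.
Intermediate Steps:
x(z) = -4 + z/7 (x(z) = -4 + (z + 0)/7 = -4 + z/7)
x(-11)*(-2150) = (-4 + (⅐)*(-11))*(-2150) = (-4 - 11/7)*(-2150) = -39/7*(-2150) = 83850/7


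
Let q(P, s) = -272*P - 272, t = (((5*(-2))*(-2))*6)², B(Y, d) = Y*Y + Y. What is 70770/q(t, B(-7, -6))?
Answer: -35385/1958536 ≈ -0.018067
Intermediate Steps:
B(Y, d) = Y + Y² (B(Y, d) = Y² + Y = Y + Y²)
t = 14400 (t = (-10*(-2)*6)² = (20*6)² = 120² = 14400)
q(P, s) = -272 - 272*P
70770/q(t, B(-7, -6)) = 70770/(-272 - 272*14400) = 70770/(-272 - 3916800) = 70770/(-3917072) = 70770*(-1/3917072) = -35385/1958536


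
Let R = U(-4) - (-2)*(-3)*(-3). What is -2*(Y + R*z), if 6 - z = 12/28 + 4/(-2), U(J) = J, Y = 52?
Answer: -316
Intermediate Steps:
z = 53/7 (z = 6 - (12/28 + 4/(-2)) = 6 - (12*(1/28) + 4*(-½)) = 6 - (3/7 - 2) = 6 - 1*(-11/7) = 6 + 11/7 = 53/7 ≈ 7.5714)
R = 14 (R = -4 - (-2)*(-3)*(-3) = -4 - 2*3*(-3) = -4 - 6*(-3) = -4 + 18 = 14)
-2*(Y + R*z) = -2*(52 + 14*(53/7)) = -2*(52 + 106) = -2*158 = -316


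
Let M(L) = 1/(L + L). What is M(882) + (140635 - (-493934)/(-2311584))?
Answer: 23894050556407/169901424 ≈ 1.4063e+5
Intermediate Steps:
M(L) = 1/(2*L)
M(882) + (140635 - (-493934)/(-2311584)) = (½)/882 + (140635 - (-493934)/(-2311584)) = (½)*(1/882) + (140635 - (-493934)*(-1)/2311584) = 1/1764 + (140635 - 1*246967/1155792) = 1/1764 + (140635 - 246967/1155792) = 1/1764 + 162544560953/1155792 = 23894050556407/169901424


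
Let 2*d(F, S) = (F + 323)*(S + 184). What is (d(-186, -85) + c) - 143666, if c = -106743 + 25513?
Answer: -436229/2 ≈ -2.1811e+5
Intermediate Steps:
d(F, S) = (184 + S)*(323 + F)/2 (d(F, S) = ((F + 323)*(S + 184))/2 = ((323 + F)*(184 + S))/2 = ((184 + S)*(323 + F))/2 = (184 + S)*(323 + F)/2)
c = -81230
(d(-186, -85) + c) - 143666 = ((29716 + 92*(-186) + (323/2)*(-85) + (½)*(-186)*(-85)) - 81230) - 143666 = ((29716 - 17112 - 27455/2 + 7905) - 81230) - 143666 = (13563/2 - 81230) - 143666 = -148897/2 - 143666 = -436229/2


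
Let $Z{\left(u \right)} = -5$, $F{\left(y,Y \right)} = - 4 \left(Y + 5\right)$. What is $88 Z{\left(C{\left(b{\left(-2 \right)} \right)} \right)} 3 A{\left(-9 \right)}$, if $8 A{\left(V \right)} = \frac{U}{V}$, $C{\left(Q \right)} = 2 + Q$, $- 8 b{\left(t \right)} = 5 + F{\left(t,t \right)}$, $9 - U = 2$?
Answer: $\frac{385}{3} \approx 128.33$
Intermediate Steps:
$F{\left(y,Y \right)} = -20 - 4 Y$ ($F{\left(y,Y \right)} = - 4 \left(5 + Y\right) = -20 - 4 Y$)
$U = 7$ ($U = 9 - 2 = 7$)
$b{\left(t \right)} = \frac{15}{8} + \frac{t}{2}$ ($b{\left(t \right)} = - \frac{5 - \left(20 + 4 t\right)}{8} = - \frac{-15 - 4 t}{8} = \frac{15}{8} + \frac{t}{2}$)
$A{\left(V \right)} = \frac{7}{8 V}$ ($A{\left(V \right)} = \frac{7 \frac{1}{V}}{8} = \frac{7}{8 V}$)
$88 Z{\left(C{\left(b{\left(-2 \right)} \right)} \right)} 3 A{\left(-9 \right)} = 88 \left(\left(-5\right) 3\right) \frac{7}{8 \left(-9\right)} = 88 \left(-15\right) \frac{7}{8} \left(- \frac{1}{9}\right) = \left(-1320\right) \left(- \frac{7}{72}\right) = \frac{385}{3}$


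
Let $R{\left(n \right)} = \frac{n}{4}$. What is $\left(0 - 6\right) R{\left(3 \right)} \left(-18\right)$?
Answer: $81$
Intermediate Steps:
$R{\left(n \right)} = \frac{n}{4}$ ($R{\left(n \right)} = n \frac{1}{4} = \frac{n}{4}$)
$\left(0 - 6\right) R{\left(3 \right)} \left(-18\right) = \left(0 - 6\right) \frac{1}{4} \cdot 3 \left(-18\right) = \left(-6\right) \frac{3}{4} \left(-18\right) = \left(- \frac{9}{2}\right) \left(-18\right) = 81$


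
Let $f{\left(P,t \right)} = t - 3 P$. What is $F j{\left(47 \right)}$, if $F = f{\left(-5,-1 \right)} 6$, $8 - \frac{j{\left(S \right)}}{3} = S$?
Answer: $-9828$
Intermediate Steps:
$j{\left(S \right)} = 24 - 3 S$
$F = 84$ ($F = \left(-1 - -15\right) 6 = \left(-1 + 15\right) 6 = 14 \cdot 6 = 84$)
$F j{\left(47 \right)} = 84 \left(24 - 141\right) = 84 \left(-117\right) = -9828$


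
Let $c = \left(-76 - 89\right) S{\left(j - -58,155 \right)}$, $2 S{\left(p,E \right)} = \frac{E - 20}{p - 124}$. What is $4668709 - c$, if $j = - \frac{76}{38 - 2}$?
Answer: $\frac{5723636759}{1226} \approx 4.6685 \cdot 10^{6}$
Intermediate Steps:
$j = - \frac{19}{9}$ ($j = - \frac{76}{36} = \left(-76\right) \frac{1}{36} = - \frac{19}{9} \approx -2.1111$)
$S{\left(p,E \right)} = \frac{-20 + E}{2 \left(-124 + p\right)}$ ($S{\left(p,E \right)} = \frac{\left(E - 20\right) \frac{1}{p - 124}}{2} = \frac{\left(-20 + E\right) \frac{1}{-124 + p}}{2} = \frac{\frac{1}{-124 + p} \left(-20 + E\right)}{2} = \frac{-20 + E}{2 \left(-124 + p\right)}$)
$c = \frac{200475}{1226}$ ($c = \left(-76 - 89\right) \frac{-20 + 155}{2 \left(-124 - - \frac{503}{9}\right)} = - 165 \cdot \frac{1}{2} \frac{1}{-124 + \left(- \frac{19}{9} + 58\right)} 135 = - 165 \cdot \frac{1}{2} \frac{1}{-124 + \frac{503}{9}} \cdot 135 = - 165 \cdot \frac{1}{2} \frac{1}{- \frac{613}{9}} \cdot 135 = - 165 \cdot \frac{1}{2} \left(- \frac{9}{613}\right) 135 = \left(-165\right) \left(- \frac{1215}{1226}\right) = \frac{200475}{1226} \approx 163.52$)
$4668709 - c = 4668709 - \frac{200475}{1226} = \frac{5723636759}{1226}$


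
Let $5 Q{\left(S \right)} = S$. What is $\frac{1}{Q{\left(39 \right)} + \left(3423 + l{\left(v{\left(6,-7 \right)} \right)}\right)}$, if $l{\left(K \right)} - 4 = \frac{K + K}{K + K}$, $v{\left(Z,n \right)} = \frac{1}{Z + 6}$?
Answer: $\frac{5}{17179} \approx 0.00029105$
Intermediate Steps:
$v{\left(Z,n \right)} = \frac{1}{6 + Z}$
$l{\left(K \right)} = 5$ ($l{\left(K \right)} = 4 + \frac{K + K}{K + K} = 4 + \frac{2 K}{2 K} = 4 + 2 K \frac{1}{2 K} = 4 + 1 = 5$)
$Q{\left(S \right)} = \frac{S}{5}$
$\frac{1}{Q{\left(39 \right)} + \left(3423 + l{\left(v{\left(6,-7 \right)} \right)}\right)} = \frac{1}{\frac{1}{5} \cdot 39 + \left(3423 + 5\right)} = \frac{1}{\frac{39}{5} + 3428} = \frac{1}{\frac{17179}{5}} = \frac{5}{17179}$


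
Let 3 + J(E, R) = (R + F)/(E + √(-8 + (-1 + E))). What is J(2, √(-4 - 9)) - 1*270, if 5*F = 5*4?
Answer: (√13 - 273*√7 + 542*I)/(√7 - 2*I) ≈ -271.41 - 0.30654*I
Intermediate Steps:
F = 4 (F = (5*4)/5 = (⅕)*20 = 4)
J(E, R) = -3 + (4 + R)/(E + √(-9 + E)) (J(E, R) = -3 + (R + 4)/(E + √(-8 + (-1 + E))) = -3 + (4 + R)/(E + √(-9 + E)))
J(2, √(-4 - 9)) - 1*270 = (4 + √(-4 - 9) - 3*2 - 3*√(-9 + 2))/(2 + √(-9 + 2)) - 1*270 = (4 + √(-13) - 6 - 3*I*√7)/(2 + √(-7)) - 270 = (4 + I*√13 - 6 - 3*I*√7)/(2 + I*√7) - 270 = (-2 + I*√13 - 3*I*√7)/(2 + I*√7) - 270 = -270 + (-2 + I*√13 - 3*I*√7)/(2 + I*√7)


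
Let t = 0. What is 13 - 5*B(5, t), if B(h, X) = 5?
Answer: -12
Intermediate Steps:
13 - 5*B(5, t) = 13 - 5*5 = 13 - 25 = -12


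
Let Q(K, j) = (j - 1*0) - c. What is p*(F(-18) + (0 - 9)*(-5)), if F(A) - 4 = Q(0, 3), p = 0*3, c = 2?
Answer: 0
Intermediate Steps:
p = 0
Q(K, j) = -2 + j (Q(K, j) = (j - 1*0) - 1*2 = (j + 0) - 2 = j - 2 = -2 + j)
F(A) = 5 (F(A) = 4 + (-2 + 3) = 4 + 1 = 5)
p*(F(-18) + (0 - 9)*(-5)) = 0*(5 + (0 - 9)*(-5)) = 0*(5 - 9*(-5)) = 0*(5 + 45) = 0*50 = 0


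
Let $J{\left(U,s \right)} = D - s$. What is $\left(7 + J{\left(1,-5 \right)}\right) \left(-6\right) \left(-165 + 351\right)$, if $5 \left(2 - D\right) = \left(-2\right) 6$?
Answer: $- \frac{91512}{5} \approx -18302.0$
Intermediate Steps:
$D = \frac{22}{5}$ ($D = 2 - \frac{\left(-2\right) 6}{5} = 2 - - \frac{12}{5} = 2 + \frac{12}{5} = \frac{22}{5} \approx 4.4$)
$J{\left(U,s \right)} = \frac{22}{5} - s$
$\left(7 + J{\left(1,-5 \right)}\right) \left(-6\right) \left(-165 + 351\right) = \left(7 + \left(\frac{22}{5} - -5\right)\right) \left(-6\right) \left(-165 + 351\right) = \left(7 + \left(\frac{22}{5} + 5\right)\right) \left(-6\right) 186 = \left(7 + \frac{47}{5}\right) \left(-6\right) 186 = \frac{82}{5} \left(-6\right) 186 = \left(- \frac{492}{5}\right) 186 = - \frac{91512}{5}$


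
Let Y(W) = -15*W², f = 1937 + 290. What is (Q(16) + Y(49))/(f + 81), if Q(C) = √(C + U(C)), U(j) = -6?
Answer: -36015/2308 + √10/2308 ≈ -15.603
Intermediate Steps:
f = 2227
Q(C) = √(-6 + C) (Q(C) = √(C - 6) = √(-6 + C))
(Q(16) + Y(49))/(f + 81) = (√(-6 + 16) - 15*49²)/(2227 + 81) = (√10 - 15*2401)/2308 = (√10 - 36015)*(1/2308) = (-36015 + √10)*(1/2308) = -36015/2308 + √10/2308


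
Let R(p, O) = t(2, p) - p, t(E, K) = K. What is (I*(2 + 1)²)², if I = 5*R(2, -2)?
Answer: 0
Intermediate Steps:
R(p, O) = 0 (R(p, O) = p - p = 0)
I = 0 (I = 5*0 = 0)
(I*(2 + 1)²)² = (0*(2 + 1)²)² = (0*3²)² = (0*9)² = 0² = 0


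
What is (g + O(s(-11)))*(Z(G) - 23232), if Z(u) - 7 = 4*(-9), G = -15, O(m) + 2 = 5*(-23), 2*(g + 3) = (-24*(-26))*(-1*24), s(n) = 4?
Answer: 176969688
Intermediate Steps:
g = -7491 (g = -3 + ((-24*(-26))*(-1*24))/2 = -3 + (624*(-24))/2 = -3 + (½)*(-14976) = -3 - 7488 = -7491)
O(m) = -117 (O(m) = -2 + 5*(-23) = -2 - 115 = -117)
Z(u) = -29 (Z(u) = 7 + 4*(-9) = 7 - 36 = -29)
(g + O(s(-11)))*(Z(G) - 23232) = (-7491 - 117)*(-29 - 23232) = -7608*(-23261) = 176969688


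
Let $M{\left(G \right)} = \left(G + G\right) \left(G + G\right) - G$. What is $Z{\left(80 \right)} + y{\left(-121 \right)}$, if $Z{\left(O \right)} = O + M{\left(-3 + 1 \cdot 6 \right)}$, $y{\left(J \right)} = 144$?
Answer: $257$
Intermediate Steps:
$M{\left(G \right)} = - G + 4 G^{2}$ ($M{\left(G \right)} = 2 G 2 G - G = 4 G^{2} - G = - G + 4 G^{2}$)
$Z{\left(O \right)} = 33 + O$ ($Z{\left(O \right)} = O + \left(-3 + 1 \cdot 6\right) \left(-1 + 4 \left(-3 + 1 \cdot 6\right)\right) = O + \left(-3 + 6\right) \left(-1 + 4 \left(-3 + 6\right)\right) = O + 3 \left(-1 + 4 \cdot 3\right) = O + 3 \left(-1 + 12\right) = O + 3 \cdot 11 = O + 33 = 33 + O$)
$Z{\left(80 \right)} + y{\left(-121 \right)} = \left(33 + 80\right) + 144 = 113 + 144 = 257$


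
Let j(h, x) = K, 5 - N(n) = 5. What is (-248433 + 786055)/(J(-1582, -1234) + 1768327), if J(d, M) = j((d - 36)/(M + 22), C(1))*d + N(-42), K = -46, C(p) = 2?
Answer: 537622/1841099 ≈ 0.29201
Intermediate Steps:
N(n) = 0 (N(n) = 5 - 1*5 = 5 - 5 = 0)
j(h, x) = -46
J(d, M) = -46*d (J(d, M) = -46*d + 0 = -46*d)
(-248433 + 786055)/(J(-1582, -1234) + 1768327) = (-248433 + 786055)/(-46*(-1582) + 1768327) = 537622/(72772 + 1768327) = 537622/1841099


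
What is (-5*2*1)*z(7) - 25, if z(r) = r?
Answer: -95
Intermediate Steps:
(-5*2*1)*z(7) - 25 = (-5*2*1)*7 - 25 = -10*1*7 - 25 = -10*7 - 25 = -70 - 25 = -95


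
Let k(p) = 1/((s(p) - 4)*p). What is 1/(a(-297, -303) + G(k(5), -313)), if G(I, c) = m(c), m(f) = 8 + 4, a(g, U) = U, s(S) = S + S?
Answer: -1/291 ≈ -0.0034364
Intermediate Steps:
s(S) = 2*S
m(f) = 12
k(p) = 1/(p*(-4 + 2*p)) (k(p) = 1/((2*p - 4)*p) = 1/((-4 + 2*p)*p) = 1/(p*(-4 + 2*p)))
G(I, c) = 12
1/(a(-297, -303) + G(k(5), -313)) = 1/(-303 + 12) = 1/(-291) = -1/291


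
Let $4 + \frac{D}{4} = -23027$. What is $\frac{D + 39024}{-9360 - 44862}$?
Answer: $\frac{8850}{9037} \approx 0.97931$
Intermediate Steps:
$D = -92124$ ($D = -16 + 4 \left(-23027\right) = -16 - 92108 = -92124$)
$\frac{D + 39024}{-9360 - 44862} = \frac{-92124 + 39024}{-9360 - 44862} = - \frac{53100}{-54222} = \left(-53100\right) \left(- \frac{1}{54222}\right) = \frac{8850}{9037}$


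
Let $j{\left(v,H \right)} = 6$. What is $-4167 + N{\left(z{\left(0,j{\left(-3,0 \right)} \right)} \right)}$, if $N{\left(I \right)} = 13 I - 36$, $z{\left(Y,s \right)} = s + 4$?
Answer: $-4073$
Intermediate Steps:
$z{\left(Y,s \right)} = 4 + s$
$N{\left(I \right)} = -36 + 13 I$
$-4167 + N{\left(z{\left(0,j{\left(-3,0 \right)} \right)} \right)} = -4167 - \left(36 - 13 \left(4 + 6\right)\right) = -4167 + \left(-36 + 13 \cdot 10\right) = -4167 + \left(-36 + 130\right) = -4167 + 94 = -4073$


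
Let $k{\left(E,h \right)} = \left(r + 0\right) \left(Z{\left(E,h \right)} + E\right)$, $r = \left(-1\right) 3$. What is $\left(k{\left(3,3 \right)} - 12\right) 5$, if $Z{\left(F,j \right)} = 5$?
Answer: $-180$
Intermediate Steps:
$r = -3$
$k{\left(E,h \right)} = -15 - 3 E$ ($k{\left(E,h \right)} = \left(-3 + 0\right) \left(5 + E\right) = - 3 \left(5 + E\right) = -15 - 3 E$)
$\left(k{\left(3,3 \right)} - 12\right) 5 = \left(\left(-15 - 9\right) - 12\right) 5 = \left(-24 - 12\right) 5 = \left(-36\right) 5 = -180$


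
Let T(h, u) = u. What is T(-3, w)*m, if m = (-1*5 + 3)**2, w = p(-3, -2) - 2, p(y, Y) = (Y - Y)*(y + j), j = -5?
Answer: -8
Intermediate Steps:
p(y, Y) = 0 (p(y, Y) = (Y - Y)*(y - 5) = 0*(-5 + y) = 0)
w = -2 (w = 0 - 2 = -2)
m = 4 (m = (-5 + 3)**2 = (-2)**2 = 4)
T(-3, w)*m = -2*4 = -8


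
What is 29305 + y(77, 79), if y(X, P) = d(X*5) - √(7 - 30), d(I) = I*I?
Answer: 177530 - I*√23 ≈ 1.7753e+5 - 4.7958*I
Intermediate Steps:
d(I) = I²
y(X, P) = 25*X² - I*√23 (y(X, P) = (X*5)² - √(7 - 30) = (5*X)² - √(-23) = 25*X² - I*√23)
29305 + y(77, 79) = 29305 + (25*77² - I*√23) = 29305 + (25*5929 - I*√23) = 29305 + (148225 - I*√23) = 177530 - I*√23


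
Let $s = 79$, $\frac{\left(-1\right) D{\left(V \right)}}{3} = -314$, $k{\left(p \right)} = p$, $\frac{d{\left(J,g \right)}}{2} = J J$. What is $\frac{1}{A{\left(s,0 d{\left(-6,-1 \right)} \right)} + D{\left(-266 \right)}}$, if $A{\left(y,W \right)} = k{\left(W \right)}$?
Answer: $\frac{1}{942} \approx 0.0010616$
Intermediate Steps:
$d{\left(J,g \right)} = 2 J^{2}$ ($d{\left(J,g \right)} = 2 J J = 2 J^{2}$)
$D{\left(V \right)} = 942$ ($D{\left(V \right)} = \left(-3\right) \left(-314\right) = 942$)
$A{\left(y,W \right)} = W$
$\frac{1}{A{\left(s,0 d{\left(-6,-1 \right)} \right)} + D{\left(-266 \right)}} = \frac{1}{0 \cdot 2 \left(-6\right)^{2} + 942} = \frac{1}{0 \cdot 2 \cdot 36 + 942} = \frac{1}{0 \cdot 72 + 942} = \frac{1}{0 + 942} = \frac{1}{942}$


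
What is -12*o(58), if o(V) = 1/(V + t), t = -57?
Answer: -12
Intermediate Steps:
o(V) = 1/(-57 + V) (o(V) = 1/(V - 57) = 1/(-57 + V))
-12*o(58) = -12/(-57 + 58) = -12/1 = -12*1 = -12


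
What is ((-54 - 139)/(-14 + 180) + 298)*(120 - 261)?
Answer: -6947775/166 ≈ -41854.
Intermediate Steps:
((-54 - 139)/(-14 + 180) + 298)*(120 - 261) = (-193/166 + 298)*(-141) = (49275/166)*(-141) = -6947775/166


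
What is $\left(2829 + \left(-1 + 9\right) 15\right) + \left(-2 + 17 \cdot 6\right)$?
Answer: $3049$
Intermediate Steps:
$\left(2829 + \left(-1 + 9\right) 15\right) + \left(-2 + 17 \cdot 6\right) = \left(2829 + 8 \cdot 15\right) + \left(-2 + 102\right) = \left(2829 + 120\right) + 100 = 2949 + 100 = 3049$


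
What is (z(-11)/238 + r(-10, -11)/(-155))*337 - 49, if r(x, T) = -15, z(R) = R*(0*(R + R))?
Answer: -508/31 ≈ -16.387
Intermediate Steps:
z(R) = 0 (z(R) = R*(0*(2*R)) = R*0 = 0)
(z(-11)/238 + r(-10, -11)/(-155))*337 - 49 = (0/238 - 15/(-155))*337 - 49 = (0*(1/238) - 15*(-1/155))*337 - 49 = (0 + 3/31)*337 - 49 = (3/31)*337 - 49 = 1011/31 - 49 = -508/31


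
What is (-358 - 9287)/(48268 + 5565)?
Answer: -9645/53833 ≈ -0.17917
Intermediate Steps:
(-358 - 9287)/(48268 + 5565) = -9645/53833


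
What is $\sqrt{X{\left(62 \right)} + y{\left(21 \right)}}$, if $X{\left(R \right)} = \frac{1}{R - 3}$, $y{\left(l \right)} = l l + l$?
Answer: $\frac{\sqrt{1608281}}{59} \approx 21.495$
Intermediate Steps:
$y{\left(l \right)} = l + l^{2}$ ($y{\left(l \right)} = l^{2} + l = l + l^{2}$)
$X{\left(R \right)} = \frac{1}{-3 + R}$
$\sqrt{X{\left(62 \right)} + y{\left(21 \right)}} = \sqrt{\frac{1}{-3 + 62} + 21 \left(1 + 21\right)} = \sqrt{\frac{1}{59} + 21 \cdot 22} = \sqrt{\frac{1}{59} + 462} = \sqrt{\frac{27259}{59}} = \frac{\sqrt{1608281}}{59}$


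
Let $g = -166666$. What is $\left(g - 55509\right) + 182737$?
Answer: $-39438$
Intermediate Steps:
$\left(g - 55509\right) + 182737 = \left(-166666 - 55509\right) + 182737 = -222175 + 182737 = -39438$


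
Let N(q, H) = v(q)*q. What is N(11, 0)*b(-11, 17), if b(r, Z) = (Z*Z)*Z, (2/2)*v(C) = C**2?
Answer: 6539203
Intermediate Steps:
v(C) = C**2
b(r, Z) = Z**3 (b(r, Z) = Z**2*Z = Z**3)
N(q, H) = q**3 (N(q, H) = q**2*q = q**3)
N(11, 0)*b(-11, 17) = 11**3*17**3 = 1331*4913 = 6539203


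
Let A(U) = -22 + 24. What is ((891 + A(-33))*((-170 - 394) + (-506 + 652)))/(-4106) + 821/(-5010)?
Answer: 933365857/10285530 ≈ 90.745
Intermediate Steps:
A(U) = 2
((891 + A(-33))*((-170 - 394) + (-506 + 652)))/(-4106) + 821/(-5010) = ((891 + 2)*((-170 - 394) + (-506 + 652)))/(-4106) + 821/(-5010) = (893*(-564 + 146))*(-1/4106) + 821*(-1/5010) = (893*(-418))*(-1/4106) - 821/5010 = -373274*(-1/4106) - 821/5010 = 186637/2053 - 821/5010 = 933365857/10285530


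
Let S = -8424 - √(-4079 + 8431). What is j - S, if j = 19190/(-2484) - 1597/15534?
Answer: 4510420013/535923 + 16*√17 ≈ 8482.1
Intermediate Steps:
S = -8424 - 16*√17 (S = -8424 - √4352 = -8424 - 16*√17 ≈ -8490.0)
j = -4195339/535923 (j = 19190*(-1/2484) - 1597*1/15534 = -9595/1242 - 1597/15534 = -4195339/535923 ≈ -7.8282)
j - S = -4195339/535923 - (-8424 - 16*√17) = -4195339/535923 + (8424 + 16*√17) = 4510420013/535923 + 16*√17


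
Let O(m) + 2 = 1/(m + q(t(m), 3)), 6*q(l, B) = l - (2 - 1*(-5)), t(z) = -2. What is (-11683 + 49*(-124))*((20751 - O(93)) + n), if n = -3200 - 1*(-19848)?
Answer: -121549362179/183 ≈ -6.6420e+8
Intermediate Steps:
q(l, B) = -7/6 + l/6 (q(l, B) = (l - (2 - 1*(-5)))/6 = (l - (2 + 5))/6 = (l - 1*7)/6 = (l - 7)/6 = (-7 + l)/6 = -7/6 + l/6)
n = 16648 (n = -3200 + 19848 = 16648)
O(m) = -2 + 1/(-3/2 + m) (O(m) = -2 + 1/(m + (-7/6 + (⅙)*(-2))) = -2 + 1/(m + (-7/6 - ⅓)) = -2 + 1/(m - 3/2) = -2 + 1/(-3/2 + m))
(-11683 + 49*(-124))*((20751 - O(93)) + n) = (-11683 + 49*(-124))*((20751 - 4*(2 - 1*93)/(-3 + 2*93)) + 16648) = (-11683 - 6076)*((20751 - 4*(2 - 93)/(-3 + 186)) + 16648) = -17759*((20751 - 4*(-91)/183) + 16648) = -17759*((20751 - 1*(-364/183)) + 16648) = -17759*((20751 + 364/183) + 16648) = -17759*(3797797/183 + 16648) = -17759*6844381/183 = -121549362179/183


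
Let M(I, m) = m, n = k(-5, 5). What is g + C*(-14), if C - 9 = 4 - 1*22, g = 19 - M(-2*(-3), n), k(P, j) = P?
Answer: 150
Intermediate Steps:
n = -5
g = 24 (g = 19 - 1*(-5) = 19 + 5 = 24)
C = -9 (C = 9 + (4 - 1*22) = 9 + (4 - 22) = 9 - 18 = -9)
g + C*(-14) = 24 - 9*(-14) = 24 + 126 = 150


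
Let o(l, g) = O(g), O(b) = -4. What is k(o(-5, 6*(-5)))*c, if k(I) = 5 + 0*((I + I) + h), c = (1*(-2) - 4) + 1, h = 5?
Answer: -25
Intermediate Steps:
o(l, g) = -4
c = -5 (c = (-2 - 4) + 1 = -6 + 1 = -5)
k(I) = 5 (k(I) = 5 + 0*((I + I) + 5) = 5 + 0*(2*I + 5) = 5 + 0*(5 + 2*I) = 5 + 0 = 5)
k(o(-5, 6*(-5)))*c = 5*(-5) = -25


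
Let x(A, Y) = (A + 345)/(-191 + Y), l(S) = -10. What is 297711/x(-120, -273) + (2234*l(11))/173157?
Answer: -2657727785492/4328925 ≈ -6.1395e+5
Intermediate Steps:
x(A, Y) = (345 + A)/(-191 + Y)
297711/x(-120, -273) + (2234*l(11))/173157 = 297711/(((345 - 120)/(-191 - 273))) + (2234*(-10))/173157 = 297711/((225/(-464))) - 22340*1/173157 = 297711/((-1/464*225)) - 22340/173157 = 297711/(-225/464) - 22340/173157 = 297711*(-464/225) - 22340/173157 = -15348656/25 - 22340/173157 = -2657727785492/4328925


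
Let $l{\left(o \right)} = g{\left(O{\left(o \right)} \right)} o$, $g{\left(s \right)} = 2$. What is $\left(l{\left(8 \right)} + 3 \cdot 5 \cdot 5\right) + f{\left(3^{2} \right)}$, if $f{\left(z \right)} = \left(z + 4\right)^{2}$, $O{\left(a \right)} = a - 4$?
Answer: $260$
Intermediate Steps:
$O{\left(a \right)} = -4 + a$ ($O{\left(a \right)} = a - 4 = -4 + a$)
$l{\left(o \right)} = 2 o$
$f{\left(z \right)} = \left(4 + z\right)^{2}$
$\left(l{\left(8 \right)} + 3 \cdot 5 \cdot 5\right) + f{\left(3^{2} \right)} = \left(2 \cdot 8 + 3 \cdot 5 \cdot 5\right) + \left(4 + 3^{2}\right)^{2} = \left(16 + 15 \cdot 5\right) + \left(4 + 9\right)^{2} = \left(16 + 75\right) + 13^{2} = 91 + 169 = 260$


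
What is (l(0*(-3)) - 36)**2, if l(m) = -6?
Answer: 1764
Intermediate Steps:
(l(0*(-3)) - 36)**2 = (-6 - 36)**2 = (-42)**2 = 1764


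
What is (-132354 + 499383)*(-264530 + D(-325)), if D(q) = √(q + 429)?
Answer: -97090181370 + 734058*√26 ≈ -9.7086e+10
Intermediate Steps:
D(q) = √(429 + q)
(-132354 + 499383)*(-264530 + D(-325)) = (-132354 + 499383)*(-264530 + √(429 - 325)) = 367029*(-264530 + √104) = 367029*(-264530 + 2*√26) = -97090181370 + 734058*√26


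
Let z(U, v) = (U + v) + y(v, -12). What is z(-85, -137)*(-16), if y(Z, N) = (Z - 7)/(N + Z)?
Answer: 526944/149 ≈ 3536.5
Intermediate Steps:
y(Z, N) = (-7 + Z)/(N + Z)
z(U, v) = U + v + (-7 + v)/(-12 + v) (z(U, v) = (U + v) + (-7 + v)/(-12 + v) = U + v + (-7 + v)/(-12 + v))
z(-85, -137)*(-16) = ((-7 - 137 + (-12 - 137)*(-85 - 137))/(-12 - 137))*(-16) = ((-7 - 137 - 149*(-222))/(-149))*(-16) = -(-7 - 137 + 33078)/149*(-16) = -1/149*32934*(-16) = -32934/149*(-16) = 526944/149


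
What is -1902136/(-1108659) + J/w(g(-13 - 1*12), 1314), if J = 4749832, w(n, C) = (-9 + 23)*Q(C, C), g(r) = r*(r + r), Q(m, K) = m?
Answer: 441744640762/1699574247 ≈ 259.92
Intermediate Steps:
g(r) = 2*r² (g(r) = r*(2*r) = 2*r²)
w(n, C) = 14*C (w(n, C) = (-9 + 23)*C = 14*C)
-1902136/(-1108659) + J/w(g(-13 - 1*12), 1314) = -1902136/(-1108659) + 4749832/((14*1314)) = -1902136*(-1/1108659) + 4749832/18396 = 1902136/1108659 + 4749832*(1/18396) = 1902136/1108659 + 1187458/4599 = 441744640762/1699574247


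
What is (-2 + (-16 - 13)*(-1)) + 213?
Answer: 240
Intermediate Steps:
(-2 + (-16 - 13)*(-1)) + 213 = (-2 - 29*(-1)) + 213 = (-2 + 29) + 213 = 27 + 213 = 240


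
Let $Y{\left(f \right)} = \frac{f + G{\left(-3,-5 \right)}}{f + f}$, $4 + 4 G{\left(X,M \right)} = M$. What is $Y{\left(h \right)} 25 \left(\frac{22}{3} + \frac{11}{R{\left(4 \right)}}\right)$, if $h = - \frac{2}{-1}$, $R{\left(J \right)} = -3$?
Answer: $- \frac{275}{48} \approx -5.7292$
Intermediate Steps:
$G{\left(X,M \right)} = -1 + \frac{M}{4}$
$h = 2$ ($h = \left(-2\right) \left(-1\right) = 2$)
$Y{\left(f \right)} = \frac{- \frac{9}{4} + f}{2 f}$ ($Y{\left(f \right)} = \frac{f + \left(-1 + \frac{1}{4} \left(-5\right)\right)}{f + f} = \frac{f - \frac{9}{4}}{2 f} = \left(f - \frac{9}{4}\right) \frac{1}{2 f} = \left(- \frac{9}{4} + f\right) \frac{1}{2 f} = \frac{- \frac{9}{4} + f}{2 f}$)
$Y{\left(h \right)} 25 \left(\frac{22}{3} + \frac{11}{R{\left(4 \right)}}\right) = \frac{-9 + 4 \cdot 2}{8 \cdot 2} \cdot 25 \left(\frac{22}{3} + \frac{11}{-3}\right) = \frac{1}{8} \cdot \frac{1}{2} \left(-9 + 8\right) 25 \left(22 \cdot \frac{1}{3} + 11 \left(- \frac{1}{3}\right)\right) = \frac{1}{8} \cdot \frac{1}{2} \left(-1\right) 25 \left(\frac{22}{3} - \frac{11}{3}\right) = \left(- \frac{1}{16}\right) 25 \cdot \frac{11}{3} = \left(- \frac{25}{16}\right) \frac{11}{3} = - \frac{275}{48}$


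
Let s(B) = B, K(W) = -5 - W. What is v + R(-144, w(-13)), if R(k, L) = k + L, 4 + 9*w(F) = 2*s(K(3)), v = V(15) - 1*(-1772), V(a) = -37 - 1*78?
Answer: 13597/9 ≈ 1510.8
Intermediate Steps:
V(a) = -115 (V(a) = -37 - 78 = -115)
v = 1657 (v = -115 - 1*(-1772) = -115 + 1772 = 1657)
w(F) = -20/9 (w(F) = -4/9 + (2*(-5 - 1*3))/9 = -4/9 + (2*(-5 - 3))/9 = -4/9 + (2*(-8))/9 = -4/9 + (⅑)*(-16) = -4/9 - 16/9 = -20/9)
R(k, L) = L + k
v + R(-144, w(-13)) = 1657 + (-20/9 - 144) = 1657 - 1316/9 = 13597/9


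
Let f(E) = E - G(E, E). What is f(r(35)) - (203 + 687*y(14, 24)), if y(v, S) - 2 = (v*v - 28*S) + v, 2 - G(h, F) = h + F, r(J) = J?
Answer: 315920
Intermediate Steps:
G(h, F) = 2 - F - h (G(h, F) = 2 - (h + F) = 2 - (F + h) = 2 + (-F - h) = 2 - F - h)
y(v, S) = 2 + v + v² - 28*S (y(v, S) = 2 + ((v*v - 28*S) + v) = 2 + ((v² - 28*S) + v) = 2 + (v + v² - 28*S) = 2 + v + v² - 28*S)
f(E) = -2 + 3*E (f(E) = E - (2 - E - E) = E - (2 - 2*E) = E + (-2 + 2*E) = -2 + 3*E)
f(r(35)) - (203 + 687*y(14, 24)) = (-2 + 3*35) - (203 + 687*(2 + 14 + 14² - 28*24)) = (-2 + 105) - (203 + 687*(2 + 14 + 196 - 672)) = 103 - (203 + 687*(-460)) = 103 - (203 - 316020) = 103 - 1*(-315817) = 103 + 315817 = 315920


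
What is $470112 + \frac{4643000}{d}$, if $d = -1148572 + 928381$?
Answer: $\frac{103509788392}{220191} \approx 4.7009 \cdot 10^{5}$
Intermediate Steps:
$d = -220191$
$470112 + \frac{4643000}{d} = 470112 + \frac{4643000}{-220191} = 470112 + 4643000 \left(- \frac{1}{220191}\right) = 470112 - \frac{4643000}{220191} = \frac{103509788392}{220191}$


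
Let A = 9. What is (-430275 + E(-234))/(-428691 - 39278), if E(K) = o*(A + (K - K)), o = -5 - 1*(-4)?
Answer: 430284/467969 ≈ 0.91947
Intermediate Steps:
o = -1 (o = -5 + 4 = -1)
E(K) = -9 (E(K) = -(9 + (K - K)) = -(9 + 0) = -1*9 = -9)
(-430275 + E(-234))/(-428691 - 39278) = (-430275 - 9)/(-428691 - 39278) = -430284/(-467969) = -430284*(-1/467969) = 430284/467969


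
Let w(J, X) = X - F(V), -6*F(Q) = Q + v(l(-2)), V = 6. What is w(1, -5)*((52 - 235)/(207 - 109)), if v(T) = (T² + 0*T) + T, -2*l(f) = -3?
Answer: 4941/784 ≈ 6.3023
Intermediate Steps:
l(f) = 3/2 (l(f) = -½*(-3) = 3/2)
v(T) = T + T² (v(T) = (T² + 0) + T = T² + T = T + T²)
F(Q) = -5/8 - Q/6 (F(Q) = -(Q + 3*(1 + 3/2)/2)/6 = -(Q + (3/2)*(5/2))/6 = -(Q + 15/4)/6 = -(15/4 + Q)/6 = -5/8 - Q/6)
w(J, X) = 13/8 + X (w(J, X) = X - (-5/8 - ⅙*6) = X - (-5/8 - 1) = X - 1*(-13/8) = X + 13/8 = 13/8 + X)
w(1, -5)*((52 - 235)/(207 - 109)) = (13/8 - 5)*((52 - 235)/(207 - 109)) = -(-4941)/(8*98) = -27/8*(-183/98) = 4941/784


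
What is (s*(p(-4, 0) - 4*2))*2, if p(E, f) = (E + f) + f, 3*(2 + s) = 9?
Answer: -24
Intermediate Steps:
s = 1 (s = -2 + (1/3)*9 = -2 + 3 = 1)
p(E, f) = E + 2*f
(s*(p(-4, 0) - 4*2))*2 = (1*((-4 + 2*0) - 4*2))*2 = (1*((-4 + 0) - 8))*2 = (1*(-4 - 8))*2 = (1*(-12))*2 = -12*2 = -24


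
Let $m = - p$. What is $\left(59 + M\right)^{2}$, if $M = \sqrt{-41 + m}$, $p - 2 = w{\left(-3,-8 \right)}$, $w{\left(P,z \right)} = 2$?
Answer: $3436 + 354 i \sqrt{5} \approx 3436.0 + 791.57 i$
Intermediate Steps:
$p = 4$ ($p = 2 + 2 = 4$)
$m = -4$ ($m = \left(-1\right) 4 = -4$)
$M = 3 i \sqrt{5}$ ($M = \sqrt{-41 - 4} = \sqrt{-45} = 3 i \sqrt{5} \approx 6.7082 i$)
$\left(59 + M\right)^{2} = \left(59 + 3 i \sqrt{5}\right)^{2}$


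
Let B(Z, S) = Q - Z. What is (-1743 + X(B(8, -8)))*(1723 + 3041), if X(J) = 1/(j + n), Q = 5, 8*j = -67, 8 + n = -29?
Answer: -1004754596/121 ≈ -8.3038e+6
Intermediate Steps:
n = -37 (n = -8 - 29 = -37)
j = -67/8 (j = (1/8)*(-67) = -67/8 ≈ -8.3750)
B(Z, S) = 5 - Z
X(J) = -8/363 (X(J) = 1/(-67/8 - 37) = 1/(-363/8) = -8/363)
(-1743 + X(B(8, -8)))*(1723 + 3041) = (-1743 - 8/363)*(1723 + 3041) = -632717/363*4764 = -1004754596/121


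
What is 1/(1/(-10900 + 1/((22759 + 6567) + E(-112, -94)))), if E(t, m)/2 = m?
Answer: -317604199/29138 ≈ -10900.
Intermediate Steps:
E(t, m) = 2*m
1/(1/(-10900 + 1/((22759 + 6567) + E(-112, -94)))) = 1/(1/(-10900 + 1/((22759 + 6567) + 2*(-94)))) = 1/(1/(-10900 + 1/(29326 - 188))) = 1/(1/(-10900 + 1/29138)) = 1/(1/(-317604199/29138)) = 1/(-29138/317604199) = -317604199/29138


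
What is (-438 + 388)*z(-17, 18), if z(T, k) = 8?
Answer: -400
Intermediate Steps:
(-438 + 388)*z(-17, 18) = (-438 + 388)*8 = -50*8 = -400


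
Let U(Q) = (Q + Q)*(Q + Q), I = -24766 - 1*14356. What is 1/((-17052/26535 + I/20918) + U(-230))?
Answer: 3189995/674994925931 ≈ 4.7260e-6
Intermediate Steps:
I = -39122 (I = -24766 - 14356 = -39122)
U(Q) = 4*Q² (U(Q) = (2*Q)*(2*Q) = 4*Q²)
1/((-17052/26535 + I/20918) + U(-230)) = 1/((-17052/26535 - 39122/20918) + 4*(-230)²) = 1/((-17052*1/26535 - 39122*1/20918) + 4*52900) = 1/((-196/305 - 19561/10459) + 211600) = 1/(-8016069/3189995 + 211600) = 1/(674994925931/3189995) = 3189995/674994925931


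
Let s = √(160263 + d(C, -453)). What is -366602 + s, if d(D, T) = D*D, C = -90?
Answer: -366602 + 3*√18707 ≈ -3.6619e+5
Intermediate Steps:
d(D, T) = D²
s = 3*√18707 (s = √(160263 + (-90)²) = √(160263 + 8100) = √168363 = 3*√18707 ≈ 410.32)
-366602 + s = -366602 + 3*√18707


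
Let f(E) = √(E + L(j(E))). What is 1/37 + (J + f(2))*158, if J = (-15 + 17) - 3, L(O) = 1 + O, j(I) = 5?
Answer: -5845/37 + 316*√2 ≈ 288.92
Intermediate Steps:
J = -1 (J = 2 - 3 = -1)
f(E) = √(6 + E) (f(E) = √(E + (1 + 5)) = √(E + 6) = √(6 + E))
1/37 + (J + f(2))*158 = 1/37 + (-1 + √(6 + 2))*158 = 1/37 + (-1 + √8)*158 = 1/37 + (-1 + 2*√2)*158 = 1/37 + (-158 + 316*√2) = -5845/37 + 316*√2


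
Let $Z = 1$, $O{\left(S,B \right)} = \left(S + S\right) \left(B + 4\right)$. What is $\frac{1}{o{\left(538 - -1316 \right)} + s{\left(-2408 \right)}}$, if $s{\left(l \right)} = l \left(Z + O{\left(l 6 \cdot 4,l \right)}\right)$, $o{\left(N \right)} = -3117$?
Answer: $- \frac{1}{669096363413} \approx -1.4946 \cdot 10^{-12}$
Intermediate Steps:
$O{\left(S,B \right)} = 2 S \left(4 + B\right)$
$s{\left(l \right)} = l \left(1 + 48 l \left(4 + l\right)\right)$ ($s{\left(l \right)} = l \left(1 + 2 l 6 \cdot 4 \left(4 + l\right)\right) = l \left(1 + 2 \cdot 6 l 4 \left(4 + l\right)\right) = l \left(1 + 2 \cdot 24 l \left(4 + l\right)\right) = l \left(1 + 48 l \left(4 + l\right)\right)$)
$\frac{1}{o{\left(538 - -1316 \right)} + s{\left(-2408 \right)}} = \frac{1}{-3117 - 2408 \left(1 + 48 \left(-2408\right) \left(4 - 2408\right)\right)} = \frac{1}{-3117 - 2408 \left(1 + 48 \left(-2408\right) \left(-2404\right)\right)} = \frac{1}{-3117 - 2408 \left(1 + 277863936\right)} = \frac{1}{-3117 - 669096360296} = \frac{1}{-669096363413} = - \frac{1}{669096363413}$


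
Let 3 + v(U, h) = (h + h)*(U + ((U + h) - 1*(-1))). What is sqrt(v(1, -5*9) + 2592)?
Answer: sqrt(6369) ≈ 79.806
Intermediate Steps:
v(U, h) = -3 + 2*h*(1 + h + 2*U) (v(U, h) = -3 + (h + h)*(U + ((U + h) - 1*(-1))) = -3 + (2*h)*(U + ((U + h) + 1)) = -3 + (2*h)*(U + (1 + U + h)) = -3 + (2*h)*(1 + h + 2*U) = -3 + 2*h*(1 + h + 2*U))
sqrt(v(1, -5*9) + 2592) = sqrt((-3 + 2*(-5*9) + 2*(-5*9)**2 + 4*1*(-5*9)) + 2592) = sqrt((-3 + 2*(-45) + 2*(-45)**2 + 4*1*(-45)) + 2592) = sqrt((-3 - 90 + 2*2025 - 180) + 2592) = sqrt((-3 - 90 + 4050 - 180) + 2592) = sqrt(3777 + 2592) = sqrt(6369)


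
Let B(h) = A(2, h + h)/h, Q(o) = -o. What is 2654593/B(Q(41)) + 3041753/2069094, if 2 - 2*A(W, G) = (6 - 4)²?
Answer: 225196703440175/2069094 ≈ 1.0884e+8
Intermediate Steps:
A(W, G) = -1 (A(W, G) = 1 - (6 - 4)²/2 = 1 - ½*2² = 1 - ½*4 = 1 - 2 = -1)
B(h) = -1/h
2654593/B(Q(41)) + 3041753/2069094 = 2654593/((-1/((-1*41)))) + 3041753/2069094 = 2654593/((-1/(-41))) + 3041753*(1/2069094) = 2654593/((-1*(-1/41))) + 3041753/2069094 = 2654593/(1/41) + 3041753/2069094 = 2654593*41 + 3041753/2069094 = 108838313 + 3041753/2069094 = 225196703440175/2069094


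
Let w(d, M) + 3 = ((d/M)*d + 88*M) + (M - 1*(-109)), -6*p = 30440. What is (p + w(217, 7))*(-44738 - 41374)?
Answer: -205176192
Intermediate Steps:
p = -15220/3 (p = -⅙*30440 = -15220/3 ≈ -5073.3)
w(d, M) = 106 + 89*M + d²/M (w(d, M) = -3 + (((d/M)*d + 88*M) + (M - 1*(-109))) = -3 + ((d²/M + 88*M) + (M + 109)) = -3 + ((88*M + d²/M) + (109 + M)) = -3 + (109 + 89*M + d²/M) = 106 + 89*M + d²/M)
(p + w(217, 7))*(-44738 - 41374) = (-15220/3 + (106 + 89*7 + 217²/7))*(-44738 - 41374) = (-15220/3 + (106 + 623 + (⅐)*47089))*(-86112) = (-15220/3 + (106 + 623 + 6727))*(-86112) = (-15220/3 + 7456)*(-86112) = (7148/3)*(-86112) = -205176192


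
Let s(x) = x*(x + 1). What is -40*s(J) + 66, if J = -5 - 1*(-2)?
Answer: -174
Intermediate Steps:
J = -3 (J = -5 + 2 = -3)
s(x) = x*(1 + x)
-40*s(J) + 66 = -(-120)*(1 - 3) + 66 = -(-120)*(-2) + 66 = -40*6 + 66 = -240 + 66 = -174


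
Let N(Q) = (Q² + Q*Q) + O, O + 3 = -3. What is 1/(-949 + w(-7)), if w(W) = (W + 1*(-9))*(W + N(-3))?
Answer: -1/1029 ≈ -0.00097182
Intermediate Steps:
O = -6 (O = -3 - 3 = -6)
N(Q) = -6 + 2*Q² (N(Q) = (Q² + Q*Q) - 6 = (Q² + Q²) - 6 = 2*Q² - 6 = -6 + 2*Q²)
w(W) = (-9 + W)*(12 + W) (w(W) = (W + 1*(-9))*(W + (-6 + 2*(-3)²)) = (W - 9)*(W + (-6 + 2*9)) = (-9 + W)*(W + (-6 + 18)) = (-9 + W)*(W + 12) = (-9 + W)*(12 + W))
1/(-949 + w(-7)) = 1/(-949 + (-108 + (-7)² + 3*(-7))) = 1/(-949 + (-108 + 49 - 21)) = 1/(-949 - 80) = 1/(-1029) = -1/1029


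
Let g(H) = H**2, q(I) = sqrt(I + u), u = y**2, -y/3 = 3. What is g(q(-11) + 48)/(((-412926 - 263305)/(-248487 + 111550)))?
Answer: 325088438/676231 + 13145952*sqrt(70)/676231 ≈ 643.38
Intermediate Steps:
y = -9 (y = -3*3 = -9)
u = 81 (u = (-9)**2 = 81)
q(I) = sqrt(81 + I) (q(I) = sqrt(I + 81) = sqrt(81 + I))
g(q(-11) + 48)/(((-412926 - 263305)/(-248487 + 111550))) = (sqrt(81 - 11) + 48)**2/(((-412926 - 263305)/(-248487 + 111550))) = (sqrt(70) + 48)**2/((-676231/(-136937))) = (48 + sqrt(70))**2/((-676231*(-1/136937))) = (48 + sqrt(70))**2/(676231/136937) = (48 + sqrt(70))**2*(136937/676231) = 136937*(48 + sqrt(70))**2/676231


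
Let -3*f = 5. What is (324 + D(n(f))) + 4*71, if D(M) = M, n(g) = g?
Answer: 1819/3 ≈ 606.33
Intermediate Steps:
f = -5/3 (f = -⅓*5 = -5/3 ≈ -1.6667)
(324 + D(n(f))) + 4*71 = (324 - 5/3) + 4*71 = 967/3 + 284 = 1819/3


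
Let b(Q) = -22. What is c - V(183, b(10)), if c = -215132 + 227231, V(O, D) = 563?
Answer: 11536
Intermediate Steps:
c = 12099
c - V(183, b(10)) = 12099 - 1*563 = 12099 - 563 = 11536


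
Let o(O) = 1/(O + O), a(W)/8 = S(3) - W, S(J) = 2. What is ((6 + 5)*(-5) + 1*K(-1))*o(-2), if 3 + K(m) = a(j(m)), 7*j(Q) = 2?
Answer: 155/14 ≈ 11.071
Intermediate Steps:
j(Q) = 2/7 (j(Q) = (1/7)*2 = 2/7)
a(W) = 16 - 8*W (a(W) = 8*(2 - W) = 16 - 8*W)
K(m) = 75/7 (K(m) = -3 + (16 - 8*2/7) = -3 + (16 - 16/7) = -3 + 96/7 = 75/7)
o(O) = 1/(2*O)
((6 + 5)*(-5) + 1*K(-1))*o(-2) = ((6 + 5)*(-5) + 1*(75/7))*((1/2)/(-2)) = (11*(-5) + 75/7)*((1/2)*(-1/2)) = (-55 + 75/7)*(-1/4) = -310/7*(-1/4) = 155/14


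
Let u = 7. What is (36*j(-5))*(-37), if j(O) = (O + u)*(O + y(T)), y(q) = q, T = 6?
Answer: -2664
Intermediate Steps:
j(O) = (6 + O)*(7 + O) (j(O) = (O + 7)*(O + 6) = (7 + O)*(6 + O) = (6 + O)*(7 + O))
(36*j(-5))*(-37) = (36*(42 + (-5)² + 13*(-5)))*(-37) = (36*(42 + 25 - 65))*(-37) = (36*2)*(-37) = 72*(-37) = -2664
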